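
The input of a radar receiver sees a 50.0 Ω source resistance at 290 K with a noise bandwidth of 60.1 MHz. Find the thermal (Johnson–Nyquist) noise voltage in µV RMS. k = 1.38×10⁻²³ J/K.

6.94 µV

V_n = √(4kTRB)
4kTRB = 4 × 1.38×10⁻²³ × 290 × 5.00×10¹ × 6.01×10⁷ = 4.81×10⁻¹¹ V²
V_n = √(4.81×10⁻¹¹) = 6.94×10⁻⁶ V = 6.94 µV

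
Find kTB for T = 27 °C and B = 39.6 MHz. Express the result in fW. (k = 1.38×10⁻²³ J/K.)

T = 27 °C + 273.15 = 300.15 K
P_n = kTB = 1.38×10⁻²³ × 300.15 × 3.96×10⁷ = 1.64×10⁻¹³ W = 164 fW

164 fW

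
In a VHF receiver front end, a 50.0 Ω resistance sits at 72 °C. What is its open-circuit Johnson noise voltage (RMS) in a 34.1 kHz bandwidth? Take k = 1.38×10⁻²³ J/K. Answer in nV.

180 nV

T = 72 °C + 273.15 = 345.15 K
V_n = √(4kTRB)
4kTRB = 4 × 1.38×10⁻²³ × 345.15 × 5.00×10¹ × 3.41×10⁴ = 3.25×10⁻¹⁴ V²
V_n = √(3.25×10⁻¹⁴) = 1.80×10⁻⁷ V = 180 nV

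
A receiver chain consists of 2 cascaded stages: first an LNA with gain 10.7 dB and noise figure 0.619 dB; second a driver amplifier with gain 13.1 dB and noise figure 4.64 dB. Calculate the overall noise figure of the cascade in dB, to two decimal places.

1.19 dB

Convert to linear (a loss of L dB is a gain of −L dB): F_i = 10^(NF_i/10), G_i = 10^(G_i,dB/10)
  Stage 1: F_1 = 10^(0.619/10) = 1.153, G_1 = 10^(10.7/10) = 11.75
  Stage 2: F_2 = 10^(4.64/10) = 2.911, G_2 = 10^(13.1/10) = 20.42
Friis cascade:
  F = 1.153 + (2.911 − 1)/11.75 = 1.316
NF = 10 log₁₀(1.316) = 1.19 dB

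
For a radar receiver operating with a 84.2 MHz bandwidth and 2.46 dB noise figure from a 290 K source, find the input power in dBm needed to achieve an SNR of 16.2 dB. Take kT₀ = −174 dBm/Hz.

Sensitivity = −174 + 10 log₁₀(B) + NF + SNR_min
= −174 + 79.25 + 2.46 + 16.2
= −76.09 dBm → −76.1 dBm

−76.1 dBm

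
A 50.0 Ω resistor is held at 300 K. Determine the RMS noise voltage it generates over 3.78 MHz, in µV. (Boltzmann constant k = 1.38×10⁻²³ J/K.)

1.77 µV

V_n = √(4kTRB)
4kTRB = 4 × 1.38×10⁻²³ × 300 × 5.00×10¹ × 3.78×10⁶ = 3.13×10⁻¹² V²
V_n = √(3.13×10⁻¹²) = 1.77×10⁻⁶ V = 1.77 µV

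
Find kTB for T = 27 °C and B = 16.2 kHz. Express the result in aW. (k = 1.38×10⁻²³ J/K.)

67.1 aW

T = 27 °C + 273.15 = 300.15 K
P_n = kTB = 1.38×10⁻²³ × 300.15 × 1.62×10⁴ = 6.71×10⁻¹⁷ W = 67.1 aW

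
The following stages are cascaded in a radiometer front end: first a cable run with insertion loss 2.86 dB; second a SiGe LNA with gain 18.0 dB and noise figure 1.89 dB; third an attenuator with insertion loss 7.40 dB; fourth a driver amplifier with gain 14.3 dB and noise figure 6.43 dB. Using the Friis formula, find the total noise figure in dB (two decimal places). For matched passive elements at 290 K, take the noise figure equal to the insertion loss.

5.68 dB

Convert to linear (a loss of L dB is a gain of −L dB): F_i = 10^(NF_i/10), G_i = 10^(G_i,dB/10)
  Stage 1: F_1 = 10^(2.86/10) = 1.932, G_1 = 10^(−2.86/10) = 0.5176
  Stage 2: F_2 = 10^(1.89/10) = 1.545, G_2 = 10^(18.0/10) = 63.10
  Stage 3: F_3 = 10^(7.40/10) = 5.495, G_3 = 10^(−7.40/10) = 0.1820
  Stage 4: F_4 = 10^(6.43/10) = 4.395, G_4 = 10^(14.3/10) = 26.92
Friis cascade:
  F = 1.932 + (1.545 − 1)/0.5176 + (5.495 − 1)/32.66 + (4.395 − 1)/5.943 = 3.694
NF = 10 log₁₀(3.694) = 5.68 dB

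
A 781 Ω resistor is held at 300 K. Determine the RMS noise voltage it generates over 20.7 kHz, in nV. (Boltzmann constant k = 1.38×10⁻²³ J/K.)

517 nV

V_n = √(4kTRB)
4kTRB = 4 × 1.38×10⁻²³ × 300 × 7.81×10² × 2.07×10⁴ = 2.68×10⁻¹³ V²
V_n = √(2.68×10⁻¹³) = 5.17×10⁻⁷ V = 517 nV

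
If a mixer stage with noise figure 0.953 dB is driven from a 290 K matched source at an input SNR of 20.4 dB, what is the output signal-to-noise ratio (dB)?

By definition F = SNR_in/SNR_out, so in dB: SNR_out = SNR_in − NF
SNR_out = 20.4 − 0.953 = 19.447 dB

19.447 dB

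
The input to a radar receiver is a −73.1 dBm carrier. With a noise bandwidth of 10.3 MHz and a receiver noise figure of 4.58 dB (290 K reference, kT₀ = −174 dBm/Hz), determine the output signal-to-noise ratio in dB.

Noise floor: N = −174 + 10 log₁₀(B) + NF
10 log₁₀(1.03×10⁷) = 70.13 dB
N = −174 + 70.13 + 4.58 = −99.29 dBm
SNR = P_sig − N = −73.1 − (−99.29) = 26.19 dB → 26.2 dB

26.2 dB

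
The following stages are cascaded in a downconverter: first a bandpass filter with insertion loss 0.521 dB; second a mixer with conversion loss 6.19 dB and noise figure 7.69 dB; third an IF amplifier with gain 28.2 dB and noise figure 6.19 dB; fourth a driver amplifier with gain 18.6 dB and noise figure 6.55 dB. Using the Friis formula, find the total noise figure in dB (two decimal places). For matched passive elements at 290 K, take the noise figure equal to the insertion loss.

13.32 dB

Convert to linear (a loss of L dB is a gain of −L dB): F_i = 10^(NF_i/10), G_i = 10^(G_i,dB/10)
  Stage 1: F_1 = 10^(0.521/10) = 1.127, G_1 = 10^(−0.521/10) = 0.8870
  Stage 2: F_2 = 10^(7.69/10) = 5.875, G_2 = 10^(−6.19/10) = 0.2404
  Stage 3: F_3 = 10^(6.19/10) = 4.159, G_3 = 10^(28.2/10) = 660.7
  Stage 4: F_4 = 10^(6.55/10) = 4.519, G_4 = 10^(18.6/10) = 72.44
Friis cascade:
  F = 1.127 + (5.875 − 1)/0.8870 + (4.159 − 1)/0.2133 + (4.519 − 1)/140.9 = 21.46
NF = 10 log₁₀(21.46) = 13.32 dB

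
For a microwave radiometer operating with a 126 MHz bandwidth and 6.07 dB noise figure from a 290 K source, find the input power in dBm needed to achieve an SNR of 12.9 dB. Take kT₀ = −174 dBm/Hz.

Sensitivity = −174 + 10 log₁₀(B) + NF + SNR_min
= −174 + 81 + 6.07 + 12.9
= −74.03 dBm → −74.0 dBm

−74.0 dBm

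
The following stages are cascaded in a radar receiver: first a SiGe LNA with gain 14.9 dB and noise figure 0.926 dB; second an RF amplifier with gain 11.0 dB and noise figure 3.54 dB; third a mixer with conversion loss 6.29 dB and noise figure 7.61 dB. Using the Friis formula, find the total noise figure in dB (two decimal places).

Convert to linear (a loss of L dB is a gain of −L dB): F_i = 10^(NF_i/10), G_i = 10^(G_i,dB/10)
  Stage 1: F_1 = 10^(0.926/10) = 1.238, G_1 = 10^(14.9/10) = 30.90
  Stage 2: F_2 = 10^(3.54/10) = 2.259, G_2 = 10^(11.0/10) = 12.59
  Stage 3: F_3 = 10^(7.61/10) = 5.768, G_3 = 10^(−6.29/10) = 0.2350
Friis cascade:
  F = 1.238 + (2.259 − 1)/30.90 + (5.768 − 1)/389.0 = 1.291
NF = 10 log₁₀(1.291) = 1.11 dB

1.11 dB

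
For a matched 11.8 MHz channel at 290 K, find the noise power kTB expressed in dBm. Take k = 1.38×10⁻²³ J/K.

−103.3 dBm

P_n = kTB = 1.38×10⁻²³ × 290 × 1.18×10⁷ = 4.72×10⁻¹⁴ W
In dBm: 10 log₁₀(4.72×10⁻¹⁴ / 10⁻³) = −103.3 dBm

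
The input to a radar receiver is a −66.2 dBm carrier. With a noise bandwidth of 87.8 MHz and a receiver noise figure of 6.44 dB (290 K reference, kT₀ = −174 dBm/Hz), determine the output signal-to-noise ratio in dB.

Noise floor: N = −174 + 10 log₁₀(B) + NF
10 log₁₀(8.78×10⁷) = 79.43 dB
N = −174 + 79.43 + 6.44 = −88.13 dBm
SNR = P_sig − N = −66.2 − (−88.13) = 21.93 dB → 21.9 dB

21.9 dB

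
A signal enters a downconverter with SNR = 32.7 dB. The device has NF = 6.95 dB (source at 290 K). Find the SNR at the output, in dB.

25.75 dB

By definition F = SNR_in/SNR_out, so in dB: SNR_out = SNR_in − NF
SNR_out = 32.7 − 6.95 = 25.75 dB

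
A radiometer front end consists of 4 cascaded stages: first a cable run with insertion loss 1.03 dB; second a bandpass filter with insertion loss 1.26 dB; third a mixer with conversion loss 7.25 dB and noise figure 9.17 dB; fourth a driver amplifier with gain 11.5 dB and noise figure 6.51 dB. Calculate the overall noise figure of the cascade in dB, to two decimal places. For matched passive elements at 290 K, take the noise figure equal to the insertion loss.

16.56 dB

Convert to linear (a loss of L dB is a gain of −L dB): F_i = 10^(NF_i/10), G_i = 10^(G_i,dB/10)
  Stage 1: F_1 = 10^(1.03/10) = 1.268, G_1 = 10^(−1.03/10) = 0.7889
  Stage 2: F_2 = 10^(1.26/10) = 1.337, G_2 = 10^(−1.26/10) = 0.7482
  Stage 3: F_3 = 10^(9.17/10) = 8.260, G_3 = 10^(−7.25/10) = 0.1884
  Stage 4: F_4 = 10^(6.51/10) = 4.477, G_4 = 10^(11.5/10) = 14.13
Friis cascade:
  F = 1.268 + (1.337 − 1)/0.7889 + (8.260 − 1)/0.5902 + (4.477 − 1)/0.1112 = 45.27
NF = 10 log₁₀(45.27) = 16.56 dB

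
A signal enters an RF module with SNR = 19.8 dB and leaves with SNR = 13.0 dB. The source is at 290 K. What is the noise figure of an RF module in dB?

NF (dB) = SNR_in(dB) − SNR_out(dB) when the source is at T₀
NF = 19.8 − 13.0 = 6.8 dB

6.8 dB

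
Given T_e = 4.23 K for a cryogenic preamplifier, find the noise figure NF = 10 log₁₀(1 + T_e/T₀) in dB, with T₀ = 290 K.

0.063 dB

F = 1 + T_e/T₀ = 1 + 4.23/290 = 1.01459
NF = 10 log₁₀(1.01459) = 0.063 dB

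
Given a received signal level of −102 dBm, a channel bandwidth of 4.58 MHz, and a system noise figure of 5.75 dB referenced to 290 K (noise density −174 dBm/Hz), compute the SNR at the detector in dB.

−0.4 dB

Noise floor: N = −174 + 10 log₁₀(B) + NF
10 log₁₀(4.58×10⁶) = 66.61 dB
N = −174 + 66.61 + 5.75 = −101.64 dBm
SNR = P_sig − N = −102 − (−101.64) = −0.36 dB → −0.4 dB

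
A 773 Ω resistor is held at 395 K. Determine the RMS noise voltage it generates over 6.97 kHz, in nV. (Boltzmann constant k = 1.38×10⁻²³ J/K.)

V_n = √(4kTRB)
4kTRB = 4 × 1.38×10⁻²³ × 395 × 7.73×10² × 6.97×10³ = 1.17×10⁻¹³ V²
V_n = √(1.17×10⁻¹³) = 3.43×10⁻⁷ V = 343 nV

343 nV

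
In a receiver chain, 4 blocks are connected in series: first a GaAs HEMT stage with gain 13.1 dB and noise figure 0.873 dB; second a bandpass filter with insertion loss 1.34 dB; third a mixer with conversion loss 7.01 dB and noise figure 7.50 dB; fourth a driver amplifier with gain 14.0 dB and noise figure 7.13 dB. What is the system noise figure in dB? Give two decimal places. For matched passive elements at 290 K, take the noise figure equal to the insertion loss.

4.69 dB

Convert to linear (a loss of L dB is a gain of −L dB): F_i = 10^(NF_i/10), G_i = 10^(G_i,dB/10)
  Stage 1: F_1 = 10^(0.873/10) = 1.223, G_1 = 10^(13.1/10) = 20.42
  Stage 2: F_2 = 10^(1.34/10) = 1.361, G_2 = 10^(−1.34/10) = 0.7345
  Stage 3: F_3 = 10^(7.50/10) = 5.623, G_3 = 10^(−7.01/10) = 0.1991
  Stage 4: F_4 = 10^(7.13/10) = 5.164, G_4 = 10^(14.0/10) = 25.12
Friis cascade:
  F = 1.223 + (1.361 − 1)/20.42 + (5.623 − 1)/15.00 + (5.164 − 1)/2.985 = 2.943
NF = 10 log₁₀(2.943) = 4.69 dB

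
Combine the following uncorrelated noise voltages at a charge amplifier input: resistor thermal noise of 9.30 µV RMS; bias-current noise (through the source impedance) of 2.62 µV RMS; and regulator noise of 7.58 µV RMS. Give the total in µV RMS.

12.3 µV

Uncorrelated sources add in power (mean-square): V_tot = √(ΣV_i²)
V_tot = √[(9.30×10⁻⁶)² + (2.62×10⁻⁶)² + (7.58×10⁻⁶)²] = 1.23×10⁻⁵ V = 12.3 µV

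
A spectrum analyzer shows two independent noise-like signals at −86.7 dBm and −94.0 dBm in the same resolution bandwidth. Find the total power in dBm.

Convert to linear, add, convert back:
P₁ = 2.14×10⁻¹² W, P₂ = 3.98×10⁻¹³ W
P_tot = 2.54×10⁻¹² W → 10 log₁₀(P_tot / 10⁻³) = −86.0 dBm

−86.0 dBm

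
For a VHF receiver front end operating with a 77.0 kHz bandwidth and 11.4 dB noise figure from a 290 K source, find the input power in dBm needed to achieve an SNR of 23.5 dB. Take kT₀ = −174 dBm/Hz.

−90.2 dBm

Sensitivity = −174 + 10 log₁₀(B) + NF + SNR_min
= −174 + 48.86 + 11.4 + 23.5
= −90.24 dBm → −90.2 dBm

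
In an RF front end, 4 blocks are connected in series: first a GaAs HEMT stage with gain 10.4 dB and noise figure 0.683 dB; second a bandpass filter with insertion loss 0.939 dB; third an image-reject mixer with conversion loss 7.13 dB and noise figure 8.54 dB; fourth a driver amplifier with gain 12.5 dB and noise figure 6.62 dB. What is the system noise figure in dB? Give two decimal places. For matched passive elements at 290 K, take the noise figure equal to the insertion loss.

6.01 dB

Convert to linear (a loss of L dB is a gain of −L dB): F_i = 10^(NF_i/10), G_i = 10^(G_i,dB/10)
  Stage 1: F_1 = 10^(0.683/10) = 1.170, G_1 = 10^(10.4/10) = 10.96
  Stage 2: F_2 = 10^(0.939/10) = 1.241, G_2 = 10^(−0.939/10) = 0.8056
  Stage 3: F_3 = 10^(8.54/10) = 7.145, G_3 = 10^(−7.13/10) = 0.1936
  Stage 4: F_4 = 10^(6.62/10) = 4.592, G_4 = 10^(12.5/10) = 17.78
Friis cascade:
  F = 1.170 + (1.241 − 1)/10.96 + (7.145 − 1)/8.833 + (4.592 − 1)/1.710 = 3.988
NF = 10 log₁₀(3.988) = 6.01 dB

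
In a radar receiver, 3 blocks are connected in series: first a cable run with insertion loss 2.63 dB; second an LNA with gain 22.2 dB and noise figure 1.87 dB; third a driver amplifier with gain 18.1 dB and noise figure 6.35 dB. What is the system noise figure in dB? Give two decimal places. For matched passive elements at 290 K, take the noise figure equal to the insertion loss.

Convert to linear (a loss of L dB is a gain of −L dB): F_i = 10^(NF_i/10), G_i = 10^(G_i,dB/10)
  Stage 1: F_1 = 10^(2.63/10) = 1.832, G_1 = 10^(−2.63/10) = 0.5458
  Stage 2: F_2 = 10^(1.87/10) = 1.538, G_2 = 10^(22.2/10) = 166.0
  Stage 3: F_3 = 10^(6.35/10) = 4.315, G_3 = 10^(18.1/10) = 64.57
Friis cascade:
  F = 1.832 + (1.538 − 1)/0.5458 + (4.315 − 1)/90.57 = 2.855
NF = 10 log₁₀(2.855) = 4.56 dB

4.56 dB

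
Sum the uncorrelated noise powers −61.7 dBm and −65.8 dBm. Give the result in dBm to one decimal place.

Convert to linear, add, convert back:
P₁ = 6.76×10⁻¹⁰ W, P₂ = 2.63×10⁻¹⁰ W
P_tot = 9.39×10⁻¹⁰ W → 10 log₁₀(P_tot / 10⁻³) = −60.3 dBm

−60.3 dBm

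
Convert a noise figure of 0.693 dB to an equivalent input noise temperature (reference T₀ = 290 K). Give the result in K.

F = 10^(0.693/10) = 1.17301
T_e = (F − 1)·T₀ = (1.17301 − 1) × 290 = 50.2 K

50.2 K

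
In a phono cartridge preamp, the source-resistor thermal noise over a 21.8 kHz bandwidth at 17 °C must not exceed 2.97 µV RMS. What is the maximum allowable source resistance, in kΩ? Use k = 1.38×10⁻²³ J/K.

25.3 kΩ

T = 17 °C + 273.15 = 290.15 K
Johnson–Nyquist: V_n = √(4kTRB) ⇒ R = V_n² / (4kTB)
4kTB = 4 × 1.38×10⁻²³ × 290.15 × 2.18×10⁴ = 3.49×10⁻¹⁶
R = (2.97×10⁻⁶)² / 3.49×10⁻¹⁶ = 2.53×10⁴ Ω = 25.3 kΩ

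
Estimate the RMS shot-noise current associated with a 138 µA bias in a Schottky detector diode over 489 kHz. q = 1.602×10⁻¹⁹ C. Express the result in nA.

I_n = √(2qI·B)
2qI·B = 2 × 1.602×10⁻¹⁹ × 1.38×10⁻⁴ × 4.89×10⁵ = 2.16×10⁻¹⁷ A²
I_n = √(2.16×10⁻¹⁷) = 4.65×10⁻⁹ A = 4.65 nA

4.65 nA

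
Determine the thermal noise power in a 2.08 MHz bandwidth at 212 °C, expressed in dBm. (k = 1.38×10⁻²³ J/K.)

−108.6 dBm

T = 212 °C + 273.15 = 485.15 K
P_n = kTB = 1.38×10⁻²³ × 485.15 × 2.08×10⁶ = 1.39×10⁻¹⁴ W
In dBm: 10 log₁₀(1.39×10⁻¹⁴ / 10⁻³) = −108.6 dBm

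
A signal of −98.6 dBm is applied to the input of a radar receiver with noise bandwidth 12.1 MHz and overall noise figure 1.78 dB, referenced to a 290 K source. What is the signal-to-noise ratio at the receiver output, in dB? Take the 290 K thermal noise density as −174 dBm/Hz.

Noise floor: N = −174 + 10 log₁₀(B) + NF
10 log₁₀(1.21×10⁷) = 70.83 dB
N = −174 + 70.83 + 1.78 = −101.39 dBm
SNR = P_sig − N = −98.6 − (−101.39) = 2.79 dB → 2.8 dB

2.8 dB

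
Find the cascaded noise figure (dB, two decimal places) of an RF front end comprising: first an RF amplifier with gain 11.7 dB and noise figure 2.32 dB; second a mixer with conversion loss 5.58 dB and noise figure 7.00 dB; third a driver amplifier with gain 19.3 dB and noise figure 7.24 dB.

Convert to linear (a loss of L dB is a gain of −L dB): F_i = 10^(NF_i/10), G_i = 10^(G_i,dB/10)
  Stage 1: F_1 = 10^(2.32/10) = 1.706, G_1 = 10^(11.7/10) = 14.79
  Stage 2: F_2 = 10^(7.00/10) = 5.012, G_2 = 10^(−5.58/10) = 0.2767
  Stage 3: F_3 = 10^(7.24/10) = 5.297, G_3 = 10^(19.3/10) = 85.11
Friis cascade:
  F = 1.706 + (5.012 − 1)/14.79 + (5.297 − 1)/4.093 = 3.027
NF = 10 log₁₀(3.027) = 4.81 dB

4.81 dB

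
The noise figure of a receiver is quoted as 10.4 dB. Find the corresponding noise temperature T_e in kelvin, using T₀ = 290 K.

2890 K

F = 10^(10.4/10) = 10.9648
T_e = (F − 1)·T₀ = (10.9648 − 1) × 290 = 2890 K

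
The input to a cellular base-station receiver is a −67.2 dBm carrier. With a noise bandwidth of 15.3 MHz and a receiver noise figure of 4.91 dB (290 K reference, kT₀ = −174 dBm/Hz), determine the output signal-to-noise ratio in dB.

Noise floor: N = −174 + 10 log₁₀(B) + NF
10 log₁₀(1.53×10⁷) = 71.85 dB
N = −174 + 71.85 + 4.91 = −97.24 dBm
SNR = P_sig − N = −67.2 − (−97.24) = 30.04 dB → 30.0 dB

30.0 dB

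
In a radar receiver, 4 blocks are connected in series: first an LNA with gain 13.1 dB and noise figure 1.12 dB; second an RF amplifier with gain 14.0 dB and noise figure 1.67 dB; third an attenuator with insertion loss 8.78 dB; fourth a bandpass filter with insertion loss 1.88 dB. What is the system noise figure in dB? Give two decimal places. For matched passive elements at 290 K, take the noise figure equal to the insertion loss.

Convert to linear (a loss of L dB is a gain of −L dB): F_i = 10^(NF_i/10), G_i = 10^(G_i,dB/10)
  Stage 1: F_1 = 10^(1.12/10) = 1.294, G_1 = 10^(13.1/10) = 20.42
  Stage 2: F_2 = 10^(1.67/10) = 1.469, G_2 = 10^(14.0/10) = 25.12
  Stage 3: F_3 = 10^(8.78/10) = 7.551, G_3 = 10^(−8.78/10) = 0.1324
  Stage 4: F_4 = 10^(1.88/10) = 1.542, G_4 = 10^(−1.88/10) = 0.6486
Friis cascade:
  F = 1.294 + (1.469 − 1)/20.42 + (7.551 − 1)/512.9 + (1.542 − 1)/67.92 = 1.338
NF = 10 log₁₀(1.338) = 1.26 dB

1.26 dB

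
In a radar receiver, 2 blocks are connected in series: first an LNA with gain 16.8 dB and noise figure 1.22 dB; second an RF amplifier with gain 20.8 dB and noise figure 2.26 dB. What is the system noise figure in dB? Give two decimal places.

1.27 dB

Convert to linear (a loss of L dB is a gain of −L dB): F_i = 10^(NF_i/10), G_i = 10^(G_i,dB/10)
  Stage 1: F_1 = 10^(1.22/10) = 1.324, G_1 = 10^(16.8/10) = 47.86
  Stage 2: F_2 = 10^(2.26/10) = 1.683, G_2 = 10^(20.8/10) = 120.2
Friis cascade:
  F = 1.324 + (1.683 − 1)/47.86 = 1.339
NF = 10 log₁₀(1.339) = 1.27 dB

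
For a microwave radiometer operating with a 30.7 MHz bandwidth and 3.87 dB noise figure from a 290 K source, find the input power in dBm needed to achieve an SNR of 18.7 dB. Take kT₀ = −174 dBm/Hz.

Sensitivity = −174 + 10 log₁₀(B) + NF + SNR_min
= −174 + 74.87 + 3.87 + 18.7
= −76.56 dBm → −76.6 dBm

−76.6 dBm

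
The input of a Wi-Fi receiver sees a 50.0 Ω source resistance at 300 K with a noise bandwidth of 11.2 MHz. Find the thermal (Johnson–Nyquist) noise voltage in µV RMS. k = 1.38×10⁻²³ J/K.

3.05 µV

V_n = √(4kTRB)
4kTRB = 4 × 1.38×10⁻²³ × 300 × 5.00×10¹ × 1.12×10⁷ = 9.27×10⁻¹² V²
V_n = √(9.27×10⁻¹²) = 3.05×10⁻⁶ V = 3.05 µV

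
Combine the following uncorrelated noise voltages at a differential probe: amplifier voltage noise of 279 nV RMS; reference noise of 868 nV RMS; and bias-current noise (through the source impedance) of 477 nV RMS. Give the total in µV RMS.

Uncorrelated sources add in power (mean-square): V_tot = √(ΣV_i²)
V_tot = √[(2.79×10⁻⁷)² + (8.68×10⁻⁷)² + (4.77×10⁻⁷)²] = 1.03×10⁻⁶ V = 1.03 µV

1.03 µV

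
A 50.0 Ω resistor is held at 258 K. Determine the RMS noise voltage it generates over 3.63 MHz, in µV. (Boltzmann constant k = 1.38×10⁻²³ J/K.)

V_n = √(4kTRB)
4kTRB = 4 × 1.38×10⁻²³ × 258 × 5.00×10¹ × 3.63×10⁶ = 2.58×10⁻¹² V²
V_n = √(2.58×10⁻¹²) = 1.61×10⁻⁶ V = 1.61 µV

1.61 µV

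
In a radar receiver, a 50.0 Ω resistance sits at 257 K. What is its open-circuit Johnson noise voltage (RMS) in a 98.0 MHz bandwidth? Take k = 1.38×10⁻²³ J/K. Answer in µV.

V_n = √(4kTRB)
4kTRB = 4 × 1.38×10⁻²³ × 257 × 5.00×10¹ × 9.80×10⁷ = 6.95×10⁻¹¹ V²
V_n = √(6.95×10⁻¹¹) = 8.34×10⁻⁶ V = 8.34 µV

8.34 µV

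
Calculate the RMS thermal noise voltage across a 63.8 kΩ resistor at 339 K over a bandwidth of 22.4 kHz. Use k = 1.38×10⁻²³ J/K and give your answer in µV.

5.17 µV

V_n = √(4kTRB)
4kTRB = 4 × 1.38×10⁻²³ × 339 × 6.38×10⁴ × 2.24×10⁴ = 2.67×10⁻¹¹ V²
V_n = √(2.67×10⁻¹¹) = 5.17×10⁻⁶ V = 5.17 µV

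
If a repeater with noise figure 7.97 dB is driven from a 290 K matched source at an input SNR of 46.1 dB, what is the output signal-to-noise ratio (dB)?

38.13 dB

By definition F = SNR_in/SNR_out, so in dB: SNR_out = SNR_in − NF
SNR_out = 46.1 − 7.97 = 38.13 dB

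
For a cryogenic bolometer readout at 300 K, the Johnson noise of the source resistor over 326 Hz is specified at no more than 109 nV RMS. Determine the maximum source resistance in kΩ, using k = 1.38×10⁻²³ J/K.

Johnson–Nyquist: V_n = √(4kTRB) ⇒ R = V_n² / (4kTB)
4kTB = 4 × 1.38×10⁻²³ × 300 × 3.26×10² = 5.40×10⁻¹⁸
R = (1.09×10⁻⁷)² / 5.40×10⁻¹⁸ = 2.20×10³ Ω = 2.20 kΩ

2.20 kΩ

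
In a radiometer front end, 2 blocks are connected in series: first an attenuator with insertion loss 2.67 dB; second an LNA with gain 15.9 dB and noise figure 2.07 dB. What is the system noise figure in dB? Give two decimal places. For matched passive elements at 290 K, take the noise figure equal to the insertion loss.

4.74 dB

Convert to linear (a loss of L dB is a gain of −L dB): F_i = 10^(NF_i/10), G_i = 10^(G_i,dB/10)
  Stage 1: F_1 = 10^(2.67/10) = 1.849, G_1 = 10^(−2.67/10) = 0.5408
  Stage 2: F_2 = 10^(2.07/10) = 1.611, G_2 = 10^(15.9/10) = 38.90
Friis cascade:
  F = 1.849 + (1.611 − 1)/0.5408 = 2.979
NF = 10 log₁₀(2.979) = 4.74 dB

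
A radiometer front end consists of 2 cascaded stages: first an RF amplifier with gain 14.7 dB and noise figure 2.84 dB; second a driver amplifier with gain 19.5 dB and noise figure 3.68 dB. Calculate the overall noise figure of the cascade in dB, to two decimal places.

2.94 dB

Convert to linear (a loss of L dB is a gain of −L dB): F_i = 10^(NF_i/10), G_i = 10^(G_i,dB/10)
  Stage 1: F_1 = 10^(2.84/10) = 1.923, G_1 = 10^(14.7/10) = 29.51
  Stage 2: F_2 = 10^(3.68/10) = 2.333, G_2 = 10^(19.5/10) = 89.13
Friis cascade:
  F = 1.923 + (2.333 − 1)/29.51 = 1.968
NF = 10 log₁₀(1.968) = 2.94 dB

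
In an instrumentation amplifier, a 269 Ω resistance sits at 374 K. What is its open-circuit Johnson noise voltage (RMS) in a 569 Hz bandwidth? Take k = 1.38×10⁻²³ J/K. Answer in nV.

56.2 nV

V_n = √(4kTRB)
4kTRB = 4 × 1.38×10⁻²³ × 374 × 2.69×10² × 5.69×10² = 3.16×10⁻¹⁵ V²
V_n = √(3.16×10⁻¹⁵) = 5.62×10⁻⁸ V = 56.2 nV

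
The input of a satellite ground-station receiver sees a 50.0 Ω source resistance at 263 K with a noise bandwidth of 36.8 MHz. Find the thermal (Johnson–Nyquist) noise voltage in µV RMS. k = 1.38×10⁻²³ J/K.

5.17 µV

V_n = √(4kTRB)
4kTRB = 4 × 1.38×10⁻²³ × 263 × 5.00×10¹ × 3.68×10⁷ = 2.67×10⁻¹¹ V²
V_n = √(2.67×10⁻¹¹) = 5.17×10⁻⁶ V = 5.17 µV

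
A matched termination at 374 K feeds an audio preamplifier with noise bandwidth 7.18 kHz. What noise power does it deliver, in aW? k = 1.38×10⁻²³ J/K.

37.1 aW

P_n = kTB = 1.38×10⁻²³ × 374 × 7.18×10³ = 3.71×10⁻¹⁷ W = 37.1 aW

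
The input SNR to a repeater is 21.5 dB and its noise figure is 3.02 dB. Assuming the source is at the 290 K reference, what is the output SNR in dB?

18.48 dB

By definition F = SNR_in/SNR_out, so in dB: SNR_out = SNR_in − NF
SNR_out = 21.5 − 3.02 = 18.48 dB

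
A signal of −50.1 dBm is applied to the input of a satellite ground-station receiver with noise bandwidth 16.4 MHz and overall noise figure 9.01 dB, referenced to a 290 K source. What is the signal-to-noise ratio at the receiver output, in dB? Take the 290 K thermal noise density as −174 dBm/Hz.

42.7 dB

Noise floor: N = −174 + 10 log₁₀(B) + NF
10 log₁₀(1.64×10⁷) = 72.15 dB
N = −174 + 72.15 + 9.01 = −92.84 dBm
SNR = P_sig − N = −50.1 − (−92.84) = 42.74 dB → 42.7 dB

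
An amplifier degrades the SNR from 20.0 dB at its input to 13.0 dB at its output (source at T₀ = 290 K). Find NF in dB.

7.0 dB

NF (dB) = SNR_in(dB) − SNR_out(dB) when the source is at T₀
NF = 20.0 − 13.0 = 7.0 dB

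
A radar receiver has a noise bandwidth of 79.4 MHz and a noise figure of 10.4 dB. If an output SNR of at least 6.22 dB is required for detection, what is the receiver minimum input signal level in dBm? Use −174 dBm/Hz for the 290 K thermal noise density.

−78.4 dBm

Sensitivity = −174 + 10 log₁₀(B) + NF + SNR_min
= −174 + 79 + 10.4 + 6.22
= −78.38 dBm → −78.4 dBm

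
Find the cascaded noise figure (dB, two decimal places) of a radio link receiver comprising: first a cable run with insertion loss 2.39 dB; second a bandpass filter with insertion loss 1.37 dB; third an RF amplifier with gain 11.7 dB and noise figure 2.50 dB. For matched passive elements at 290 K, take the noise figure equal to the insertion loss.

Convert to linear (a loss of L dB is a gain of −L dB): F_i = 10^(NF_i/10), G_i = 10^(G_i,dB/10)
  Stage 1: F_1 = 10^(2.39/10) = 1.734, G_1 = 10^(−2.39/10) = 0.5768
  Stage 2: F_2 = 10^(1.37/10) = 1.371, G_2 = 10^(−1.37/10) = 0.7295
  Stage 3: F_3 = 10^(2.50/10) = 1.778, G_3 = 10^(11.7/10) = 14.79
Friis cascade:
  F = 1.734 + (1.371 − 1)/0.5768 + (1.778 − 1)/0.4207 = 4.227
NF = 10 log₁₀(4.227) = 6.26 dB

6.26 dB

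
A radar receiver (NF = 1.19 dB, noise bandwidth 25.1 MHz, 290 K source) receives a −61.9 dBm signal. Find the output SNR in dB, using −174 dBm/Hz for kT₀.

Noise floor: N = −174 + 10 log₁₀(B) + NF
10 log₁₀(2.51×10⁷) = 74 dB
N = −174 + 74 + 1.19 = −98.81 dBm
SNR = P_sig − N = −61.9 − (−98.81) = 36.91 dB → 36.9 dB

36.9 dB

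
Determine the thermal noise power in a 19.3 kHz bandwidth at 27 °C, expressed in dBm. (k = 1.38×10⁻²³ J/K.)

T = 27 °C + 273.15 = 300.15 K
P_n = kTB = 1.38×10⁻²³ × 300.15 × 1.93×10⁴ = 7.99×10⁻¹⁷ W
In dBm: 10 log₁₀(7.99×10⁻¹⁷ / 10⁻³) = −131.0 dBm

−131.0 dBm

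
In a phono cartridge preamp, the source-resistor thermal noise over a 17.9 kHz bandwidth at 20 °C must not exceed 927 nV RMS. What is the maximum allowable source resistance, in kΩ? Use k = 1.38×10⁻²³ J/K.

T = 20 °C + 273.15 = 293.15 K
Johnson–Nyquist: V_n = √(4kTRB) ⇒ R = V_n² / (4kTB)
4kTB = 4 × 1.38×10⁻²³ × 293.15 × 1.79×10⁴ = 2.90×10⁻¹⁶
R = (9.27×10⁻⁷)² / 2.90×10⁻¹⁶ = 2.97×10³ Ω = 2.97 kΩ

2.97 kΩ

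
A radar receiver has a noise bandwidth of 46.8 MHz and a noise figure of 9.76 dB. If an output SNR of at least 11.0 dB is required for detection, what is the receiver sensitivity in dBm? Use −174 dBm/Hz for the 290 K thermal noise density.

Sensitivity = −174 + 10 log₁₀(B) + NF + SNR_min
= −174 + 76.7 + 9.76 + 11.0
= −76.54 dBm → −76.5 dBm

−76.5 dBm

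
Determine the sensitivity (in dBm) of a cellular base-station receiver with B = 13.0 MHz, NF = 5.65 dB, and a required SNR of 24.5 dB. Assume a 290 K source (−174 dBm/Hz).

−72.7 dBm

Sensitivity = −174 + 10 log₁₀(B) + NF + SNR_min
= −174 + 71.14 + 5.65 + 24.5
= −72.71 dBm → −72.7 dBm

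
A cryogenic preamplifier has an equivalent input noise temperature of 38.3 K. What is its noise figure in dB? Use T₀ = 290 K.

0.539 dB

F = 1 + T_e/T₀ = 1 + 38.3/290 = 1.13207
NF = 10 log₁₀(1.13207) = 0.539 dB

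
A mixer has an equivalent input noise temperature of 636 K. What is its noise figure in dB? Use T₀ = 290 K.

5.04 dB

F = 1 + T_e/T₀ = 1 + 636/290 = 3.1931
NF = 10 log₁₀(3.1931) = 5.04 dB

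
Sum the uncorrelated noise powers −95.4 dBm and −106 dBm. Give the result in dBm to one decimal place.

Convert to linear, add, convert back:
P₁ = 2.88×10⁻¹³ W, P₂ = 2.51×10⁻¹⁴ W
P_tot = 3.14×10⁻¹³ W → 10 log₁₀(P_tot / 10⁻³) = −95.0 dBm

−95.0 dBm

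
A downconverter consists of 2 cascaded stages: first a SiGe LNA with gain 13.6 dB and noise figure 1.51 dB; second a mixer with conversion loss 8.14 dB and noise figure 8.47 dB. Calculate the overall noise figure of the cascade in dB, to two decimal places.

Convert to linear (a loss of L dB is a gain of −L dB): F_i = 10^(NF_i/10), G_i = 10^(G_i,dB/10)
  Stage 1: F_1 = 10^(1.51/10) = 1.416, G_1 = 10^(13.6/10) = 22.91
  Stage 2: F_2 = 10^(8.47/10) = 7.031, G_2 = 10^(−8.14/10) = 0.1535
Friis cascade:
  F = 1.416 + (7.031 − 1)/22.91 = 1.679
NF = 10 log₁₀(1.679) = 2.25 dB

2.25 dB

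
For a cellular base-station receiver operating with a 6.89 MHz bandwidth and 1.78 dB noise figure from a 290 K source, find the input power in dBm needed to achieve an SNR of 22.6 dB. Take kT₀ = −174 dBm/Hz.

Sensitivity = −174 + 10 log₁₀(B) + NF + SNR_min
= −174 + 68.38 + 1.78 + 22.6
= −81.24 dBm → −81.2 dBm

−81.2 dBm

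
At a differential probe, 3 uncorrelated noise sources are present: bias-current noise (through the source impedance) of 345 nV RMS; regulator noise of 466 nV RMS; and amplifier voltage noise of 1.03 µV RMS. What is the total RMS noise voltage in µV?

Uncorrelated sources add in power (mean-square): V_tot = √(ΣV_i²)
V_tot = √[(3.45×10⁻⁷)² + (4.66×10⁻⁷)² + (1.03×10⁻⁶)²] = 1.18×10⁻⁶ V = 1.18 µV

1.18 µV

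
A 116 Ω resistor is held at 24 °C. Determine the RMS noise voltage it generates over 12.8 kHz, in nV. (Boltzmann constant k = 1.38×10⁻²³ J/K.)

T = 24 °C + 273.15 = 297.15 K
V_n = √(4kTRB)
4kTRB = 4 × 1.38×10⁻²³ × 297.15 × 1.16×10² × 1.28×10⁴ = 2.44×10⁻¹⁴ V²
V_n = √(2.44×10⁻¹⁴) = 1.56×10⁻⁷ V = 156 nV

156 nV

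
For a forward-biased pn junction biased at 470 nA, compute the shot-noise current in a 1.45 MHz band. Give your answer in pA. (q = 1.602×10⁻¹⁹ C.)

I_n = √(2qI·B)
2qI·B = 2 × 1.602×10⁻¹⁹ × 4.70×10⁻⁷ × 1.45×10⁶ = 2.18×10⁻¹⁹ A²
I_n = √(2.18×10⁻¹⁹) = 4.67×10⁻¹⁰ A = 467 pA

467 pA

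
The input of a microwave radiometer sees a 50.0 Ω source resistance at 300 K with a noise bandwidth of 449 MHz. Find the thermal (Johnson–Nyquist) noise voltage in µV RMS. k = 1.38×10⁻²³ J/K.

V_n = √(4kTRB)
4kTRB = 4 × 1.38×10⁻²³ × 300 × 5.00×10¹ × 4.49×10⁸ = 3.72×10⁻¹⁰ V²
V_n = √(3.72×10⁻¹⁰) = 1.93×10⁻⁵ V = 19.3 µV

19.3 µV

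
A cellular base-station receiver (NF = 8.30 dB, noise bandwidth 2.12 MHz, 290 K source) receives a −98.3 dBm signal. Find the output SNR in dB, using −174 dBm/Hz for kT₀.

4.1 dB

Noise floor: N = −174 + 10 log₁₀(B) + NF
10 log₁₀(2.12×10⁶) = 63.26 dB
N = −174 + 63.26 + 8.30 = −102.44 dBm
SNR = P_sig − N = −98.3 − (−102.44) = 4.14 dB → 4.1 dB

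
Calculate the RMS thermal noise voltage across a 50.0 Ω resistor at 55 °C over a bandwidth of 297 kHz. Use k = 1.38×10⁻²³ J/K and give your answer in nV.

T = 55 °C + 273.15 = 328.15 K
V_n = √(4kTRB)
4kTRB = 4 × 1.38×10⁻²³ × 328.15 × 5.00×10¹ × 2.97×10⁵ = 2.69×10⁻¹³ V²
V_n = √(2.69×10⁻¹³) = 5.19×10⁻⁷ V = 519 nV

519 nV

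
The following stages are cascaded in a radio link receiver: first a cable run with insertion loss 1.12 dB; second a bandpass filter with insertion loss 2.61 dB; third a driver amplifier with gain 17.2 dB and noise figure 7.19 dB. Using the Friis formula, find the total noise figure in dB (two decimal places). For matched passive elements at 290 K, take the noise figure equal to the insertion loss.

Convert to linear (a loss of L dB is a gain of −L dB): F_i = 10^(NF_i/10), G_i = 10^(G_i,dB/10)
  Stage 1: F_1 = 10^(1.12/10) = 1.294, G_1 = 10^(−1.12/10) = 0.7727
  Stage 2: F_2 = 10^(2.61/10) = 1.824, G_2 = 10^(−2.61/10) = 0.5483
  Stage 3: F_3 = 10^(7.19/10) = 5.236, G_3 = 10^(17.2/10) = 52.48
Friis cascade:
  F = 1.294 + (1.824 − 1)/0.7727 + (5.236 − 1)/0.4236 = 12.36
NF = 10 log₁₀(12.36) = 10.92 dB

10.92 dB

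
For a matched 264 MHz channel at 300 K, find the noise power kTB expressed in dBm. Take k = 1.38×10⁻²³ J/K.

P_n = kTB = 1.38×10⁻²³ × 300 × 2.64×10⁸ = 1.09×10⁻¹² W
In dBm: 10 log₁₀(1.09×10⁻¹² / 10⁻³) = −89.6 dBm

−89.6 dBm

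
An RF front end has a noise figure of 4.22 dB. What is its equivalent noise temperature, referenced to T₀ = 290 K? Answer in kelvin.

F = 10^(4.22/10) = 2.64241
T_e = (F − 1)·T₀ = (2.64241 − 1) × 290 = 476 K

476 K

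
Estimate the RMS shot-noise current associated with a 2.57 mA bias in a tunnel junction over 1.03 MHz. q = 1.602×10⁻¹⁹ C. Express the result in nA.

I_n = √(2qI·B)
2qI·B = 2 × 1.602×10⁻¹⁹ × 2.57×10⁻³ × 1.03×10⁶ = 8.48×10⁻¹⁶ A²
I_n = √(8.48×10⁻¹⁶) = 2.91×10⁻⁸ A = 29.1 nA

29.1 nA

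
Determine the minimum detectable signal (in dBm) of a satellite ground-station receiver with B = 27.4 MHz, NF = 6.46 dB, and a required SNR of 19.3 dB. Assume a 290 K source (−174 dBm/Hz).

−73.9 dBm

Sensitivity = −174 + 10 log₁₀(B) + NF + SNR_min
= −174 + 74.38 + 6.46 + 19.3
= −73.86 dBm → −73.9 dBm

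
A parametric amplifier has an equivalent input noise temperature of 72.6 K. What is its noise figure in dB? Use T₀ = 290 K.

0.970 dB

F = 1 + T_e/T₀ = 1 + 72.6/290 = 1.25034
NF = 10 log₁₀(1.25034) = 0.970 dB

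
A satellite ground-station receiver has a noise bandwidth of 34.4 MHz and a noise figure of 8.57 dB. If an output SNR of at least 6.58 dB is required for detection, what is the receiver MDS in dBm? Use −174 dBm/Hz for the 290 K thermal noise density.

Sensitivity = −174 + 10 log₁₀(B) + NF + SNR_min
= −174 + 75.37 + 8.57 + 6.58
= −83.48 dBm → −83.5 dBm

−83.5 dBm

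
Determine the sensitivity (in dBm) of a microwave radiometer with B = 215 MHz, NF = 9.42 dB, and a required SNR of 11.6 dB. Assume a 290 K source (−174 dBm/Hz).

Sensitivity = −174 + 10 log₁₀(B) + NF + SNR_min
= −174 + 83.32 + 9.42 + 11.6
= −69.66 dBm → −69.7 dBm

−69.7 dBm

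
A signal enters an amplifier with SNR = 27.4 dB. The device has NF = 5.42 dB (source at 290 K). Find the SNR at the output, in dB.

By definition F = SNR_in/SNR_out, so in dB: SNR_out = SNR_in − NF
SNR_out = 27.4 − 5.42 = 21.98 dB

21.98 dB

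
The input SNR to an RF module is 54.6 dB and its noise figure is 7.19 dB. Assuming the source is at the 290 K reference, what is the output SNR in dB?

By definition F = SNR_in/SNR_out, so in dB: SNR_out = SNR_in − NF
SNR_out = 54.6 − 7.19 = 47.41 dB

47.41 dB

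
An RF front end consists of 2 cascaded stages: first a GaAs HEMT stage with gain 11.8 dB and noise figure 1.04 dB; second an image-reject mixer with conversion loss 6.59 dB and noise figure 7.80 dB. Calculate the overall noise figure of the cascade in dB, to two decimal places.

Convert to linear (a loss of L dB is a gain of −L dB): F_i = 10^(NF_i/10), G_i = 10^(G_i,dB/10)
  Stage 1: F_1 = 10^(1.04/10) = 1.271, G_1 = 10^(11.8/10) = 15.14
  Stage 2: F_2 = 10^(7.80/10) = 6.026, G_2 = 10^(−6.59/10) = 0.2193
Friis cascade:
  F = 1.271 + (6.026 − 1)/15.14 = 1.603
NF = 10 log₁₀(1.603) = 2.05 dB

2.05 dB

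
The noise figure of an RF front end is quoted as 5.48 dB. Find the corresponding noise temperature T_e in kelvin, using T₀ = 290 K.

F = 10^(5.48/10) = 3.53183
T_e = (F − 1)·T₀ = (3.53183 − 1) × 290 = 734 K

734 K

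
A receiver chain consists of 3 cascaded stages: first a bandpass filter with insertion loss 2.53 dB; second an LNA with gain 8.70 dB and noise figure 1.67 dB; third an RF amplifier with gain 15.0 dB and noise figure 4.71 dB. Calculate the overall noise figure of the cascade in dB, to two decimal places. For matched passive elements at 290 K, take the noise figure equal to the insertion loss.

4.92 dB

Convert to linear (a loss of L dB is a gain of −L dB): F_i = 10^(NF_i/10), G_i = 10^(G_i,dB/10)
  Stage 1: F_1 = 10^(2.53/10) = 1.791, G_1 = 10^(−2.53/10) = 0.5585
  Stage 2: F_2 = 10^(1.67/10) = 1.469, G_2 = 10^(8.70/10) = 7.413
  Stage 3: F_3 = 10^(4.71/10) = 2.958, G_3 = 10^(15.0/10) = 31.62
Friis cascade:
  F = 1.791 + (1.469 − 1)/0.5585 + (2.958 − 1)/4.140 = 3.103
NF = 10 log₁₀(3.103) = 4.92 dB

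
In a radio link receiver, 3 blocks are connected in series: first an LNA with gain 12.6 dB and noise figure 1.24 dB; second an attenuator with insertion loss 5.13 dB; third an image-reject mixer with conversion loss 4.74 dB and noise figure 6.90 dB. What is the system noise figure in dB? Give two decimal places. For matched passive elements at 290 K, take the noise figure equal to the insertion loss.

Convert to linear (a loss of L dB is a gain of −L dB): F_i = 10^(NF_i/10), G_i = 10^(G_i,dB/10)
  Stage 1: F_1 = 10^(1.24/10) = 1.330, G_1 = 10^(12.6/10) = 18.20
  Stage 2: F_2 = 10^(5.13/10) = 3.258, G_2 = 10^(−5.13/10) = 0.3069
  Stage 3: F_3 = 10^(6.90/10) = 4.898, G_3 = 10^(−4.74/10) = 0.3357
Friis cascade:
  F = 1.330 + (3.258 − 1)/18.20 + (4.898 − 1)/5.585 = 2.153
NF = 10 log₁₀(2.153) = 3.33 dB

3.33 dB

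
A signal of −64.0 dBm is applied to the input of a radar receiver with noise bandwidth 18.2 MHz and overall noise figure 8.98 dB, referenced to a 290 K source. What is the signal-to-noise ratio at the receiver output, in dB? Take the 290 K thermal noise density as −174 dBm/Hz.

28.4 dB

Noise floor: N = −174 + 10 log₁₀(B) + NF
10 log₁₀(1.82×10⁷) = 72.6 dB
N = −174 + 72.6 + 8.98 = −92.42 dBm
SNR = P_sig − N = −64.0 − (−92.42) = 28.42 dB → 28.4 dB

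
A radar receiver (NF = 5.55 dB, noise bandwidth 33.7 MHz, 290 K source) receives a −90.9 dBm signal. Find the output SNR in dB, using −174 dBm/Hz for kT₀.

Noise floor: N = −174 + 10 log₁₀(B) + NF
10 log₁₀(3.37×10⁷) = 75.28 dB
N = −174 + 75.28 + 5.55 = −93.17 dBm
SNR = P_sig − N = −90.9 − (−93.17) = 2.27 dB → 2.3 dB

2.3 dB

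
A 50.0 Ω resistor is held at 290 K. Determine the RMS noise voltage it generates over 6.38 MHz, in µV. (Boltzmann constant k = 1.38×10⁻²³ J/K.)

V_n = √(4kTRB)
4kTRB = 4 × 1.38×10⁻²³ × 290 × 5.00×10¹ × 6.38×10⁶ = 5.11×10⁻¹² V²
V_n = √(5.11×10⁻¹²) = 2.26×10⁻⁶ V = 2.26 µV

2.26 µV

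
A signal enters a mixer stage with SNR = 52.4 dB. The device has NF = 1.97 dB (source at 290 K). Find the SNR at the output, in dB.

By definition F = SNR_in/SNR_out, so in dB: SNR_out = SNR_in − NF
SNR_out = 52.4 − 1.97 = 50.43 dB

50.43 dB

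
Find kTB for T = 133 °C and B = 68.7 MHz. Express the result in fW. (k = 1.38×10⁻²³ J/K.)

T = 133 °C + 273.15 = 406.15 K
P_n = kTB = 1.38×10⁻²³ × 406.15 × 6.87×10⁷ = 3.85×10⁻¹³ W = 385 fW

385 fW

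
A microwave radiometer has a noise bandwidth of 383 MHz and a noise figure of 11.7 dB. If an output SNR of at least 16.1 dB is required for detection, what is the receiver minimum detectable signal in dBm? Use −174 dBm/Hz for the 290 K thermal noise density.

−60.4 dBm

Sensitivity = −174 + 10 log₁₀(B) + NF + SNR_min
= −174 + 85.83 + 11.7 + 16.1
= −60.37 dBm → −60.4 dBm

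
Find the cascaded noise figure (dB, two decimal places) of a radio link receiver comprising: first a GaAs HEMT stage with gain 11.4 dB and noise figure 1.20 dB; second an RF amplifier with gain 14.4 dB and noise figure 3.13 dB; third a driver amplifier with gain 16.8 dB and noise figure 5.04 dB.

Convert to linear (a loss of L dB is a gain of −L dB): F_i = 10^(NF_i/10), G_i = 10^(G_i,dB/10)
  Stage 1: F_1 = 10^(1.20/10) = 1.318, G_1 = 10^(11.4/10) = 13.80
  Stage 2: F_2 = 10^(3.13/10) = 2.056, G_2 = 10^(14.4/10) = 27.54
  Stage 3: F_3 = 10^(5.04/10) = 3.192, G_3 = 10^(16.8/10) = 47.86
Friis cascade:
  F = 1.318 + (2.056 − 1)/13.80 + (3.192 − 1)/380.2 = 1.401
NF = 10 log₁₀(1.401) = 1.46 dB

1.46 dB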